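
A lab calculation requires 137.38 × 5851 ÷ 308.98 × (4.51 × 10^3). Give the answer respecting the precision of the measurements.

137.38 × 5851 ÷ 308.98 × (4.51 × 10^3) = 11732749.0899…
Multiplication/division keeps the fewest significant figures: 137.38 → 5 s.f., 5851 → 4 s.f., 308.98 → 5 s.f., 4.51 × 10^3 → 3 s.f.; limit is 3.
Rounded to 3 significant figures: 1.17 × 10^7.

1.17 × 10^7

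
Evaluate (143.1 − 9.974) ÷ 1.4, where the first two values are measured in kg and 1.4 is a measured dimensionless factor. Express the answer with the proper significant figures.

95 kg

143.1 kg − 9.974 kg = 133.126 kg; the difference is limited to 1 decimal place (4 s.f.).
Carrying full precision, 133.126 ÷ 1.4 = 95.09 kg; 1.4 has 2 s.f., so the result keeps min(4, 2) = 2 s.f.
Rounded to 2 significant figures: 95 kg.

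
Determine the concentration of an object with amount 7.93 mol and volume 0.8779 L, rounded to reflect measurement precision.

concentration = 7.93 mol ÷ 0.8779 L = 9.03291946691… mol/L.
7.93 has 3 significant figures; 0.8779 has 4.
Division/multiplication keeps the fewest: 3 significant figures.
Rounded: 9.03 mol/L.

9.03 mol/L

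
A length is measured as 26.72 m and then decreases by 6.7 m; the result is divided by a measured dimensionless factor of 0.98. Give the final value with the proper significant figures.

26.72 m − 6.7 m = 20.02 m; the difference is limited to 1 decimal place (3 s.f.).
Carrying full precision, 20.02 ÷ 0.98 = 20.4285714286… m; 0.98 has 2 s.f., so the result keeps min(3, 2) = 2 s.f.
Rounded to 2 significant figures: 20. m.

20. m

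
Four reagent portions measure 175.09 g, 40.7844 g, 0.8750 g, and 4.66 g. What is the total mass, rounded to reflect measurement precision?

175.09 g + 40.7844 g + 0.8750 g + 4.66 g = 221.4094 g.
Addition/subtraction keeps the fewest decimal places: 175.09 → 2 decimal places, 40.7844 → 4 decimal places, 0.8750 → 4 decimal places, 4.66 → 2 decimal places; limit is 2.
Rounded to 2 decimal places: 221.41 g.

221.41 g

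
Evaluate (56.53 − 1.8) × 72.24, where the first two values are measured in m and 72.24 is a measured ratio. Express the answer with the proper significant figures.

3.95 × 10^3 m

56.53 m − 1.8 m = 54.73 m; the difference is limited to 1 decimal place (3 s.f.).
Carrying full precision, 54.73 × 72.24 = 3953.6952 m; 72.24 has 4 s.f., so the result keeps min(3, 4) = 3 s.f.
Rounded to 3 significant figures: 3.95 × 10^3 m.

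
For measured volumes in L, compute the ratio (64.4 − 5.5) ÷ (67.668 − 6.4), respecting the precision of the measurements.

64.4 − 5.5 = 58.9, limited to 1 d.p. → 3 s.f.; 67.668 − 6.4 = 61.268, limited to 1 d.p. → 3 s.f.
Carrying full precision, 58.9 ÷ 61.268 = 0.961350133838…; keep min(3, 3) = 3 s.f.
Rounded to 3 significant figures: 0.961.

0.961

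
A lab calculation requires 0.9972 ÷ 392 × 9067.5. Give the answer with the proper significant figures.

23.1

0.9972 ÷ 392 × 9067.5 = 23.0666096939…
Multiplication/division keeps the fewest significant figures: 0.9972 → 4 s.f., 392 → 3 s.f., 9067.5 → 5 s.f.; limit is 3.
Rounded to 3 significant figures: 23.1.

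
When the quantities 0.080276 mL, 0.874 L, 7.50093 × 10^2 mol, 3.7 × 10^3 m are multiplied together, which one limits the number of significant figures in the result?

3.7 × 10^3 m

0.080276 mL → 5 s.f.; 0.874 L → 3 s.f.; 7.50093 × 10^2 mol → 6 s.f.; 3.7 × 10^3 m → 2 s.f.
The fewest is 2 significant figures, from 3.7 × 10^3 m.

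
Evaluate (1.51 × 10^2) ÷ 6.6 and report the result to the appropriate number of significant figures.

(1.51 × 10^2) ÷ 6.6 = 22.8787878788…
Multiplication/division keeps the fewest significant figures: 1.51 × 10^2 → 3 s.f., 6.6 → 2 s.f.; limit is 2.
Rounded to 2 significant figures: 23.

23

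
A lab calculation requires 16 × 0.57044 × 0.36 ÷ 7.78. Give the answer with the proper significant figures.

0.42

16 × 0.57044 × 0.36 ÷ 7.78 = 0.422330899743…
Multiplication/division keeps the fewest significant figures: 16 → 2 s.f., 0.57044 → 5 s.f., 0.36 → 2 s.f., 7.78 → 3 s.f.; limit is 2.
Rounded to 2 significant figures: 0.42.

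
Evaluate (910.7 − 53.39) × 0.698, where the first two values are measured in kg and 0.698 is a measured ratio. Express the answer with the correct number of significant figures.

910.7 kg − 53.39 kg = 857.31 kg; the difference is limited to 1 decimal place (4 s.f.).
Carrying full precision, 857.31 × 0.698 = 598.40238 kg; 0.698 has 3 s.f., so the result keeps min(4, 3) = 3 s.f.
Rounded to 3 significant figures: 598 kg.

598 kg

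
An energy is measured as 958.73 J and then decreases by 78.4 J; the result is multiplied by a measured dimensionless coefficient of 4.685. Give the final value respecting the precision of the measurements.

4124 J

958.73 J − 78.4 J = 880.33 J; the difference is limited to 1 decimal place (4 s.f.).
Carrying full precision, 880.33 × 4.685 = 4124.34605 J; 4.685 has 4 s.f., so the result keeps min(4, 4) = 4 s.f.
Rounded to 4 significant figures: 4124 J.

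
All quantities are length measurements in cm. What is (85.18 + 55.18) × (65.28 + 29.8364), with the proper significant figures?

85.18 + 55.18 = 140.36, limited to 2 d.p. → 5 s.f.; 65.28 + 29.8364 = 95.1164, limited to 2 d.p. → 4 s.f.
Carrying full precision, 140.36 × 95.1164 = 13350.537904; keep min(5, 4) = 4 s.f.
Rounded to 4 significant figures: 1.335 × 10⁴ cm².

1.335 × 10⁴ cm²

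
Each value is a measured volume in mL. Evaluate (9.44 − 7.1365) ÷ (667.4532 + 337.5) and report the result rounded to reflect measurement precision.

2.29 × 10⁻³

9.44 − 7.1365 = 2.3035, limited to 2 d.p. → 3 s.f.; 667.4532 + 337.5 = 1004.9532, limited to 1 d.p. → 5 s.f.
Carrying full precision, 2.3035 ÷ 1004.9532 = 0.00229214653976…; keep min(3, 5) = 3 s.f.
Rounded to 3 significant figures: 2.29 × 10⁻³.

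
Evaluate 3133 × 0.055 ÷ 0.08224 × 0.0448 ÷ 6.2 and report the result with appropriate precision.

15

3133 × 0.055 ÷ 0.08224 × 0.0448 ÷ 6.2 = 15.1400150621…
Multiplication/division keeps the fewest significant figures: 3133 → 4 s.f., 0.055 → 2 s.f., 0.08224 → 4 s.f., 0.0448 → 3 s.f., 6.2 → 2 s.f.; limit is 2.
Rounded to 2 significant figures: 15.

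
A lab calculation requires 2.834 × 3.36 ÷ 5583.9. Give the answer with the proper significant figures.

0.00171

2.834 × 3.36 ÷ 5583.9 = 0.00170530274539…
Multiplication/division keeps the fewest significant figures: 2.834 → 4 s.f., 3.36 → 3 s.f., 5583.9 → 5 s.f.; limit is 3.
Rounded to 3 significant figures: 0.00171.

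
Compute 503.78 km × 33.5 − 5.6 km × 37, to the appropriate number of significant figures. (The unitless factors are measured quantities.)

503.78 × 33.5 = 16876.63 → 1.69 × 10⁴ km (3 s.f., last digit at the 10^2 place).
5.6 × 37 = 207.2 → 2.1 × 10² km (2 s.f., last digit at the 10^1 place).
Difference: 16669.43 km; keep the coarser place, 10^2.
Result: 1.67 × 10⁴ km.

1.67 × 10⁴ km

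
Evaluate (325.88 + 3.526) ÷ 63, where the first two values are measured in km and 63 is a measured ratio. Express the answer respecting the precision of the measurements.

325.88 km + 3.526 km = 329.406 km; the sum is limited to 2 decimal places (5 s.f.).
Carrying full precision, 329.406 ÷ 63 = 5.22866666667… km; 63 has 2 s.f., so the result keeps min(5, 2) = 2 s.f.
Rounded to 2 significant figures: 5.2 km.

5.2 km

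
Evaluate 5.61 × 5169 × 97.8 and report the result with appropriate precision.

2.84 × 10⁶

5.61 × 5169 × 97.8 = 2836013.202
Multiplication/division keeps the fewest significant figures: 5.61 → 3 s.f., 5169 → 4 s.f., 97.8 → 3 s.f.; limit is 3.
Rounded to 3 significant figures: 2.84 × 10⁶.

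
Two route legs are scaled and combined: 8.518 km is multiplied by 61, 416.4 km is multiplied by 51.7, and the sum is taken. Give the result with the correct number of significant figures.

8.518 × 61 = 519.598 → 5.2 × 10^2 km (2 s.f., last digit at the 10^1 place).
416.4 × 51.7 = 21527.88 → 2.15 × 10^4 km (3 s.f., last digit at the 10^2 place).
Sum: 22047.478 km; keep the coarser place, 10^2.
Result: 2.20 × 10^4 km.

2.20 × 10^4 km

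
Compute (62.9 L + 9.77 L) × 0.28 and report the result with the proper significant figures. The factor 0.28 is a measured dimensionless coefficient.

20. L

62.9 L + 9.77 L = 72.67 L; the sum is limited to 1 decimal place (3 s.f.).
Carrying full precision, 72.67 × 0.28 = 20.3476 L; 0.28 has 2 s.f., so the result keeps min(3, 2) = 2 s.f.
Rounded to 2 significant figures: 20. L.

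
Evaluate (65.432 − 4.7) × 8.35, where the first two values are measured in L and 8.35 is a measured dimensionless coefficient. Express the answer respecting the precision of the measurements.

507 L

65.432 L − 4.7 L = 60.732 L; the difference is limited to 1 decimal place (3 s.f.).
Carrying full precision, 60.732 × 8.35 = 507.1122 L; 8.35 has 3 s.f., so the result keeps min(3, 3) = 3 s.f.
Rounded to 3 significant figures: 507 L.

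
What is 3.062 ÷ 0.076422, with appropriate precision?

40.07

3.062 ÷ 0.076422 = 40.0669964146…
Multiplication/division keeps the fewest significant figures: 3.062 → 4 s.f., 0.076422 → 5 s.f.; limit is 4.
Rounded to 4 significant figures: 40.07.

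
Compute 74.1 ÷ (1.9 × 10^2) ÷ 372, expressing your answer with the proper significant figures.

74.1 ÷ (1.9 × 10^2) ÷ 372 = 0.00104838709677…
Multiplication/division keeps the fewest significant figures: 74.1 → 3 s.f., 1.9 × 10^2 → 2 s.f., 372 → 3 s.f.; limit is 2.
Rounded to 2 significant figures: 0.0010.

0.0010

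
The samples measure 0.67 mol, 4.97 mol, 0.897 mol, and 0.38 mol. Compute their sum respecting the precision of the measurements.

6.92 mol

0.67 mol + 4.97 mol + 0.897 mol + 0.38 mol = 6.917 mol.
Addition/subtraction keeps the fewest decimal places: 0.67 → 2 decimal places, 4.97 → 2 decimal places, 0.897 → 3 decimal places, 0.38 → 2 decimal places; limit is 2.
Rounded to 2 decimal places: 6.92 mol.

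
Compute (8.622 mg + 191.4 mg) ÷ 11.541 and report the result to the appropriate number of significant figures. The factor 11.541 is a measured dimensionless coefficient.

17.33 mg

8.622 mg + 191.4 mg = 200.022 mg; the sum is limited to 1 decimal place (4 s.f.).
Carrying full precision, 200.022 ÷ 11.541 = 17.331427086… mg; 11.541 has 5 s.f., so the result keeps min(4, 5) = 4 s.f.
Rounded to 4 significant figures: 17.33 mg.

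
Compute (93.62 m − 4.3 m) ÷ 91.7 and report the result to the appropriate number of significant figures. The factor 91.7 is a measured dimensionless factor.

93.62 m − 4.3 m = 89.32 m; the difference is limited to 1 decimal place (3 s.f.).
Carrying full precision, 89.32 ÷ 91.7 = 0.974045801527… m; 91.7 has 3 s.f., so the result keeps min(3, 3) = 3 s.f.
Rounded to 3 significant figures: 0.974 m.

0.974 m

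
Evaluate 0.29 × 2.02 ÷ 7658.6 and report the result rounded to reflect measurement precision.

0.29 × 2.02 ÷ 7658.6 = 0.0000764891755673…
Multiplication/division keeps the fewest significant figures: 0.29 → 2 s.f., 2.02 → 3 s.f., 7658.6 → 5 s.f.; limit is 2.
Rounded to 2 significant figures: 7.6 × 10^-5.

7.6 × 10^-5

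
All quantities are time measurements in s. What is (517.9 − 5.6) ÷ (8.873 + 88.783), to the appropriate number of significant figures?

517.9 − 5.6 = 512.3, limited to 1 d.p. → 4 s.f.; 8.873 + 88.783 = 97.656, limited to 3 d.p. → 5 s.f.
Carrying full precision, 512.3 ÷ 97.656 = 5.24596542967…; keep min(4, 5) = 4 s.f.
Rounded to 4 significant figures: 5.246.

5.246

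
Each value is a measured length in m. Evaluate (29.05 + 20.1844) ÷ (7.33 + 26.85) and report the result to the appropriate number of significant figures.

29.05 + 20.1844 = 49.2344, limited to 2 d.p. → 4 s.f.; 7.33 + 26.85 = 34.18, limited to 2 d.p. → 4 s.f.
Carrying full precision, 49.2344 ÷ 34.18 = 1.44044470451…; keep min(4, 4) = 4 s.f.
Rounded to 4 significant figures: 1.440.

1.440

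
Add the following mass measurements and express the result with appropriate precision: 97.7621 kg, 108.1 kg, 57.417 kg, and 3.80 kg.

267.1 kg

97.7621 kg + 108.1 kg + 57.417 kg + 3.80 kg = 267.0791 kg.
Addition/subtraction keeps the fewest decimal places: 97.7621 → 4 decimal places, 108.1 → 1 decimal place, 57.417 → 3 decimal places, 3.80 → 2 decimal places; limit is 1.
Rounded to 1 decimal place: 267.1 kg.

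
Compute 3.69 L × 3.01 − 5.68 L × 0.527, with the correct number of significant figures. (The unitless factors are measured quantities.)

3.69 × 3.01 = 11.1069 → 11.1 L (3 s.f., last digit at the 10^-1 place).
5.68 × 0.527 = 2.99336 → 2.99 L (3 s.f., last digit at the 10^-2 place).
Difference: 8.11354 L; keep the coarser place, 10^-1.
Result: 8.1 L.

8.1 L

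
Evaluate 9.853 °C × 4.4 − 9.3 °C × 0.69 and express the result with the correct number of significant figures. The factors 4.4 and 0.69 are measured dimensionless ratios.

37 °C

9.853 × 4.4 = 43.3532 → 43 °C (2 s.f., last digit at the 10^0 place).
9.3 × 0.69 = 6.417 → 6.4 °C (2 s.f., last digit at the 10^-1 place).
Difference: 36.9362 °C; keep the coarser place, 10^0.
Result: 37 °C.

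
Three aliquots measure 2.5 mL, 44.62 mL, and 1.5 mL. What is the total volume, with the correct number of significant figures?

2.5 mL + 44.62 mL + 1.5 mL = 48.62 mL.
Addition/subtraction keeps the fewest decimal places: 2.5 → 1 decimal place, 44.62 → 2 decimal places, 1.5 → 1 decimal place; limit is 1.
Rounded to 1 decimal place: 48.6 mL.

48.6 mL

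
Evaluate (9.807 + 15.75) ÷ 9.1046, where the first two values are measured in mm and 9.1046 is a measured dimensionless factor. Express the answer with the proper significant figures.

2.807 mm

9.807 mm + 15.75 mm = 25.557 mm; the sum is limited to 2 decimal places (4 s.f.).
Carrying full precision, 25.557 ÷ 9.1046 = 2.80704259385… mm; 9.1046 has 5 s.f., so the result keeps min(4, 5) = 4 s.f.
Rounded to 4 significant figures: 2.807 mm.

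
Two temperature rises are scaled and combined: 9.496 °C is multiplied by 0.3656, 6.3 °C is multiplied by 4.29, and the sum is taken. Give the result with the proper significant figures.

9.496 × 0.3656 = 3.4717376 → 3.472 °C (4 s.f., last digit at the 10^-3 place).
6.3 × 4.29 = 27.027 → 27 °C (2 s.f., last digit at the 10^0 place).
Sum: 30.4987376 °C; keep the coarser place, 10^0.
Result: 3.0 × 10^1 °C.

3.0 × 10^1 °C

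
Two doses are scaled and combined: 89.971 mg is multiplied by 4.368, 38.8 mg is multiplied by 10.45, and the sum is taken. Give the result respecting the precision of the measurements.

89.971 × 4.368 = 392.993328 → 393.0 mg (4 s.f., last digit at the 10^-1 place).
38.8 × 10.45 = 405.46 → 405 mg (3 s.f., last digit at the 10^0 place).
Sum: 798.453328 mg; keep the coarser place, 10^0.
Result: 798 mg.

798 mg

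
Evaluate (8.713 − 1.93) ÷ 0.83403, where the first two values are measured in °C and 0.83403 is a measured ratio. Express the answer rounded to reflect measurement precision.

8.713 °C − 1.93 °C = 6.783 °C; the difference is limited to 2 decimal places (3 s.f.).
Carrying full precision, 6.783 ÷ 0.83403 = 8.13280097838… °C; 0.83403 has 5 s.f., so the result keeps min(3, 5) = 3 s.f.
Rounded to 3 significant figures: 8.13 °C.

8.13 °C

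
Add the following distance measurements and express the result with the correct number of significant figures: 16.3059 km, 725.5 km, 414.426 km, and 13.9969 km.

1.1702 × 10³ km

16.3059 km + 725.5 km + 414.426 km + 13.9969 km = 1170.2288 km.
Addition/subtraction keeps the fewest decimal places: 16.3059 → 4 decimal places, 725.5 → 1 decimal place, 414.426 → 3 decimal places, 13.9969 → 4 decimal places; limit is 1.
Rounded to 1 decimal place: 1.1702 × 10³ km.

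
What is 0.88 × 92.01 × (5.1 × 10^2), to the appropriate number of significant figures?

4.1 × 10^4

0.88 × 92.01 × (5.1 × 10^2) = 41294.088
Multiplication/division keeps the fewest significant figures: 0.88 → 2 s.f., 92.01 → 4 s.f., 5.1 × 10^2 → 2 s.f.; limit is 2.
Rounded to 2 significant figures: 4.1 × 10^4.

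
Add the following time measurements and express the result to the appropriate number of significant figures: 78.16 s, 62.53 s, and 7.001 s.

78.16 s + 62.53 s + 7.001 s = 147.691 s.
Addition/subtraction keeps the fewest decimal places: 78.16 → 2 decimal places, 62.53 → 2 decimal places, 7.001 → 3 decimal places; limit is 2.
Rounded to 2 decimal places: 147.69 s.

147.69 s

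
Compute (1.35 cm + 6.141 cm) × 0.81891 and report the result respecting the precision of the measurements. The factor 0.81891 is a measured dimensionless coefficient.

1.35 cm + 6.141 cm = 7.491 cm; the sum is limited to 2 decimal places (3 s.f.).
Carrying full precision, 7.491 × 0.81891 = 6.13445481 cm; 0.81891 has 5 s.f., so the result keeps min(3, 5) = 3 s.f.
Rounded to 3 significant figures: 6.13 cm.

6.13 cm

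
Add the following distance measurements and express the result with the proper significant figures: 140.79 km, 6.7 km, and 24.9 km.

172.4 km

140.79 km + 6.7 km + 24.9 km = 172.39 km.
Addition/subtraction keeps the fewest decimal places: 140.79 → 2 decimal places, 6.7 → 1 decimal place, 24.9 → 1 decimal place; limit is 1.
Rounded to 1 decimal place: 172.4 km.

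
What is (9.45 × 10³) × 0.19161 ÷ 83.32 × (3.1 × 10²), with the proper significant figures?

(9.45 × 10³) × 0.19161 ÷ 83.32 × (3.1 × 10²) = 6736.93584974…
Multiplication/division keeps the fewest significant figures: 9.45 × 10³ → 3 s.f., 0.19161 → 5 s.f., 83.32 → 4 s.f., 3.1 × 10² → 2 s.f.; limit is 2.
Rounded to 2 significant figures: 6.7 × 10³.

6.7 × 10³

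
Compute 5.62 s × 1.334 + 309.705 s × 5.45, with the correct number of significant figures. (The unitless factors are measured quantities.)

1.70 × 10³ s

5.62 × 1.334 = 7.49708 → 7.50 s (3 s.f., last digit at the 10^-2 place).
309.705 × 5.45 = 1687.89225 → 1.69 × 10³ s (3 s.f., last digit at the 10^1 place).
Sum: 1695.38933 s; keep the coarser place, 10^1.
Result: 1.70 × 10³ s.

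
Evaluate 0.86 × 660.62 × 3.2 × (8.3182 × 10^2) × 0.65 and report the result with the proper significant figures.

0.86 × 660.62 × 3.2 × (8.3182 × 10^2) × 0.65 = 982975.881522…
Multiplication/division keeps the fewest significant figures: 0.86 → 2 s.f., 660.62 → 5 s.f., 3.2 → 2 s.f., 8.3182 × 10^2 → 5 s.f., 0.65 → 2 s.f.; limit is 2.
Rounded to 2 significant figures: 9.8 × 10^5.

9.8 × 10^5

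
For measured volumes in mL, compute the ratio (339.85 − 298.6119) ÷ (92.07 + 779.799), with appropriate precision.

0.04730

339.85 − 298.6119 = 41.2381, limited to 2 d.p. → 4 s.f.; 92.07 + 779.799 = 871.869, limited to 2 d.p. → 5 s.f.
Carrying full precision, 41.2381 ÷ 871.869 = 0.0472985047066…; keep min(4, 5) = 4 s.f.
Rounded to 4 significant figures: 0.04730.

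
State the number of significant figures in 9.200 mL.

4

9.200: trailing zeros after a decimal point are significant.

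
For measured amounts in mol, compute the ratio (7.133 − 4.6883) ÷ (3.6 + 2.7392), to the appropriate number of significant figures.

7.133 − 4.6883 = 2.4447, limited to 3 d.p. → 4 s.f.; 3.6 + 2.7392 = 6.3392, limited to 1 d.p. → 2 s.f.
Carrying full precision, 2.4447 ÷ 6.3392 = 0.385648031297…; keep min(4, 2) = 2 s.f.
Rounded to 2 significant figures: 0.39.

0.39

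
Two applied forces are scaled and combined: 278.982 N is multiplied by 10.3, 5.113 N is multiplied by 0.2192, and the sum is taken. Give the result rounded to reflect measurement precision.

2.87 × 10^3 N

278.982 × 10.3 = 2873.5146 → 2.87 × 10^3 N (3 s.f., last digit at the 10^1 place).
5.113 × 0.2192 = 1.1207696 → 1.121 N (4 s.f., last digit at the 10^-3 place).
Sum: 2874.6353696 N; keep the coarser place, 10^1.
Result: 2.87 × 10^3 N.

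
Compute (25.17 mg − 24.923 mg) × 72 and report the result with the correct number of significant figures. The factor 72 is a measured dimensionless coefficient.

25.17 mg − 24.923 mg = 0.247 mg; the difference is limited to 2 decimal places (2 s.f.).
Carrying full precision, 0.247 × 72 = 17.784 mg; 72 has 2 s.f., so the result keeps min(2, 2) = 2 s.f.
Rounded to 2 significant figures: 18 mg.

18 mg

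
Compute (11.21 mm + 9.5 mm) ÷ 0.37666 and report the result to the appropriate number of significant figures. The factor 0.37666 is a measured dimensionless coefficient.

11.21 mm + 9.5 mm = 20.71 mm; the sum is limited to 1 decimal place (3 s.f.).
Carrying full precision, 20.71 ÷ 0.37666 = 54.9832740402… mm; 0.37666 has 5 s.f., so the result keeps min(3, 5) = 3 s.f.
Rounded to 3 significant figures: 55.0 mm.

55.0 mm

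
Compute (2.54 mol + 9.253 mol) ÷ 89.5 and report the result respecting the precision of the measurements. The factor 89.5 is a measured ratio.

0.132 mol

2.54 mol + 9.253 mol = 11.793 mol; the sum is limited to 2 decimal places (4 s.f.).
Carrying full precision, 11.793 ÷ 89.5 = 0.131765363128… mol; 89.5 has 3 s.f., so the result keeps min(4, 3) = 3 s.f.
Rounded to 3 significant figures: 0.132 mol.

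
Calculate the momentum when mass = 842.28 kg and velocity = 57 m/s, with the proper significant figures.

4.8 × 10^4 kg·m/s

momentum = 842.28 kg × 57 m/s = 48009.96 kg·m/s.
842.28 has 5 significant figures; 57 has 2.
Division/multiplication keeps the fewest: 2 significant figures.
Rounded: 4.8 × 10^4 kg·m/s.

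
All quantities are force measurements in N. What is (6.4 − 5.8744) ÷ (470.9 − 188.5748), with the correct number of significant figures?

6.4 − 5.8744 = 0.5256, limited to 1 d.p. → 1 s.f.; 470.9 − 188.5748 = 282.3252, limited to 1 d.p. → 4 s.f.
Carrying full precision, 0.5256 ÷ 282.3252 = 0.00186168291035…; keep min(1, 4) = 1 s.f.
Rounded to 1 significant figure: 0.002.

0.002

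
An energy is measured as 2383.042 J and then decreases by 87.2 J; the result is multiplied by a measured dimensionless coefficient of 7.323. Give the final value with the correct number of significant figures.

2383.042 J − 87.2 J = 2295.842 J; the difference is limited to 1 decimal place (5 s.f.).
Carrying full precision, 2295.842 × 7.323 = 16812.450966 J; 7.323 has 4 s.f., so the result keeps min(5, 4) = 4 s.f.
Rounded to 4 significant figures: 1.681 × 10⁴ J.

1.681 × 10⁴ J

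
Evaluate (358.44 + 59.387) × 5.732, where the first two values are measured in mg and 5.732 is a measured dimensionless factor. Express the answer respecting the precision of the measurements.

2395 mg

358.44 mg + 59.387 mg = 417.827 mg; the sum is limited to 2 decimal places (5 s.f.).
Carrying full precision, 417.827 × 5.732 = 2394.984364 mg; 5.732 has 4 s.f., so the result keeps min(5, 4) = 4 s.f.
Rounded to 4 significant figures: 2395 mg.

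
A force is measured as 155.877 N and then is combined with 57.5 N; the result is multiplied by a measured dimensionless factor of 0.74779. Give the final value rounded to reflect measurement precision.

159.6 N

155.877 N + 57.5 N = 213.377 N; the sum is limited to 1 decimal place (4 s.f.).
Carrying full precision, 213.377 × 0.74779 = 159.56118683 N; 0.74779 has 5 s.f., so the result keeps min(4, 5) = 4 s.f.
Rounded to 4 significant figures: 159.6 N.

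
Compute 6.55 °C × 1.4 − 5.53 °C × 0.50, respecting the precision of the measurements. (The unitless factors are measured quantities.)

6.55 × 1.4 = 9.17 → 9.2 °C (2 s.f., last digit at the 10^-1 place).
5.53 × 0.50 = 2.765 → 2.8 °C (2 s.f., last digit at the 10^-1 place).
Difference: 6.405 °C; keep the coarser place, 10^-1.
Result: 6.4 °C.

6.4 °C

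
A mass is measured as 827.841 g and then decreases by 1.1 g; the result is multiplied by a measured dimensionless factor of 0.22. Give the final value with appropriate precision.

827.841 g − 1.1 g = 826.741 g; the difference is limited to 1 decimal place (4 s.f.).
Carrying full precision, 826.741 × 0.22 = 181.88302 g; 0.22 has 2 s.f., so the result keeps min(4, 2) = 2 s.f.
Rounded to 2 significant figures: 1.8 × 10^2 g.

1.8 × 10^2 g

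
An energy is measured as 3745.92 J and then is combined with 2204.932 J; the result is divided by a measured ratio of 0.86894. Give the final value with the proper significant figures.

6848.4 J

3745.92 J + 2204.932 J = 5950.852 J; the sum is limited to 2 decimal places (6 s.f.).
Carrying full precision, 5950.852 ÷ 0.86894 = 6848.40380233… J; 0.86894 has 5 s.f., so the result keeps min(6, 5) = 5 s.f.
Rounded to 5 significant figures: 6848.4 J.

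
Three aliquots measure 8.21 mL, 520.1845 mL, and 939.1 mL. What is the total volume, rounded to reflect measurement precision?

8.21 mL + 520.1845 mL + 939.1 mL = 1467.4945 mL.
Addition/subtraction keeps the fewest decimal places: 8.21 → 2 decimal places, 520.1845 → 4 decimal places, 939.1 → 1 decimal place; limit is 1.
Rounded to 1 decimal place: 1467.5 mL.

1467.5 mL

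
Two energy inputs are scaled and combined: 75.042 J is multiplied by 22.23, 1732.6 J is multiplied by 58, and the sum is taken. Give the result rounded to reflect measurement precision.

1.0 × 10⁵ J

75.042 × 22.23 = 1668.18366 → 1668 J (4 s.f., last digit at the 10^0 place).
1732.6 × 58 = 100490.8 → 1.0 × 10⁵ J (2 s.f., last digit at the 10^4 place).
Sum: 102158.98366 J; keep the coarser place, 10^4.
Result: 1.0 × 10⁵ J.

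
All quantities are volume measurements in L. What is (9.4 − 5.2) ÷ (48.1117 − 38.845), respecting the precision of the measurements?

9.4 − 5.2 = 4.2, limited to 1 d.p. → 2 s.f.; 48.1117 − 38.845 = 9.2667, limited to 3 d.p. → 4 s.f.
Carrying full precision, 4.2 ÷ 9.2667 = 0.453235779727…; keep min(2, 4) = 2 s.f.
Rounded to 2 significant figures: 0.45.

0.45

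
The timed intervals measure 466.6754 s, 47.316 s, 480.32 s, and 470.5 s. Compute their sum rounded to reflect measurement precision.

466.6754 s + 47.316 s + 480.32 s + 470.5 s = 1464.8114 s.
Addition/subtraction keeps the fewest decimal places: 466.6754 → 4 decimal places, 47.316 → 3 decimal places, 480.32 → 2 decimal places, 470.5 → 1 decimal place; limit is 1.
Rounded to 1 decimal place: 1464.8 s.

1464.8 s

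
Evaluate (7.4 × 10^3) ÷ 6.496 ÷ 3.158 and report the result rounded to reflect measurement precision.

3.6 × 10^2

(7.4 × 10^3) ÷ 6.496 ÷ 3.158 = 360.722787073…
Multiplication/division keeps the fewest significant figures: 7.4 × 10^3 → 2 s.f., 6.496 → 4 s.f., 3.158 → 4 s.f.; limit is 2.
Rounded to 2 significant figures: 3.6 × 10^2.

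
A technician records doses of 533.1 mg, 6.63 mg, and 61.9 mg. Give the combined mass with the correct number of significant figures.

533.1 mg + 6.63 mg + 61.9 mg = 601.63 mg.
Addition/subtraction keeps the fewest decimal places: 533.1 → 1 decimal place, 6.63 → 2 decimal places, 61.9 → 1 decimal place; limit is 1.
Rounded to 1 decimal place: 601.6 mg.

601.6 mg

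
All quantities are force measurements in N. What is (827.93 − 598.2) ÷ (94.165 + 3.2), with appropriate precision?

2.36

827.93 − 598.2 = 229.73, limited to 1 d.p. → 4 s.f.; 94.165 + 3.2 = 97.365, limited to 1 d.p. → 3 s.f.
Carrying full precision, 229.73 ÷ 97.365 = 2.35947208956…; keep min(4, 3) = 3 s.f.
Rounded to 3 significant figures: 2.36.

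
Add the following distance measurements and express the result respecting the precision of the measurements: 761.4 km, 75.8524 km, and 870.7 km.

1708.0 km

761.4 km + 75.8524 km + 870.7 km = 1707.9524 km.
Addition/subtraction keeps the fewest decimal places: 761.4 → 1 decimal place, 75.8524 → 4 decimal places, 870.7 → 1 decimal place; limit is 1.
Rounded to 1 decimal place: 1708.0 km.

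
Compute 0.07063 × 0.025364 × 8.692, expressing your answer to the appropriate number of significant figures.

0.01557

0.07063 × 0.025364 × 8.692 = 0.0155713644094…
Multiplication/division keeps the fewest significant figures: 0.07063 → 4 s.f., 0.025364 → 5 s.f., 8.692 → 4 s.f.; limit is 4.
Rounded to 4 significant figures: 0.01557.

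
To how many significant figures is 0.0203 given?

3

0.0203: leading zeros are not significant; zeros between nonzero digits are significant.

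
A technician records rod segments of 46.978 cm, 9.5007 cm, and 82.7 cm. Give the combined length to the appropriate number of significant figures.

139.2 cm

46.978 cm + 9.5007 cm + 82.7 cm = 139.1787 cm.
Addition/subtraction keeps the fewest decimal places: 46.978 → 3 decimal places, 9.5007 → 4 decimal places, 82.7 → 1 decimal place; limit is 1.
Rounded to 1 decimal place: 139.2 cm.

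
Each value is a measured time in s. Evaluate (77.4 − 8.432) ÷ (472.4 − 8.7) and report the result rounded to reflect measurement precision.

1.49 × 10⁻¹

77.4 − 8.432 = 68.968, limited to 1 d.p. → 3 s.f.; 472.4 − 8.7 = 463.7, limited to 1 d.p. → 4 s.f.
Carrying full precision, 68.968 ÷ 463.7 = 0.14873409532…; keep min(3, 4) = 3 s.f.
Rounded to 3 significant figures: 1.49 × 10⁻¹.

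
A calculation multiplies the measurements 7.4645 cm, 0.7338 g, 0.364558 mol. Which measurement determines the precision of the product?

7.4645 cm → 5 s.f.; 0.7338 g → 4 s.f.; 0.364558 mol → 6 s.f.
The fewest is 4 significant figures, from 0.7338 g.

0.7338 g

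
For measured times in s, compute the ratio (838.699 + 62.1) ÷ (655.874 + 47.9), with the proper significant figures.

838.699 + 62.1 = 900.799, limited to 1 d.p. → 4 s.f.; 655.874 + 47.9 = 703.774, limited to 1 d.p. → 4 s.f.
Carrying full precision, 900.799 ÷ 703.774 = 1.27995492871…; keep min(4, 4) = 4 s.f.
Rounded to 4 significant figures: 1.280.

1.280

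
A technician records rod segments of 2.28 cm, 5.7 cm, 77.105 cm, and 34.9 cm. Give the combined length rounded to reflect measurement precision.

1.200 × 10^2 cm

2.28 cm + 5.7 cm + 77.105 cm + 34.9 cm = 119.985 cm.
Addition/subtraction keeps the fewest decimal places: 2.28 → 2 decimal places, 5.7 → 1 decimal place, 77.105 → 3 decimal places, 34.9 → 1 decimal place; limit is 1.
Rounded to 1 decimal place: 1.200 × 10^2 cm.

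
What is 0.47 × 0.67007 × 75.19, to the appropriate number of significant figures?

24

0.47 × 0.67007 × 75.19 = 23.679804751
Multiplication/division keeps the fewest significant figures: 0.47 → 2 s.f., 0.67007 → 5 s.f., 75.19 → 4 s.f.; limit is 2.
Rounded to 2 significant figures: 24.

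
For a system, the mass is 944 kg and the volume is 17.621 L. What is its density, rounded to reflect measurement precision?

density = 944 kg ÷ 17.621 L = 53.5724419726… kg/L.
944 has 3 significant figures; 17.621 has 5.
Division/multiplication keeps the fewest: 3 significant figures.
Rounded: 53.6 kg/L.

53.6 kg/L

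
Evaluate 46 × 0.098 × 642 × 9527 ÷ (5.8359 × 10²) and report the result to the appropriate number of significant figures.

4.7 × 10⁴

46 × 0.098 × 642 × 9527 ÷ (5.8359 × 10²) = 47246.240806…
Multiplication/division keeps the fewest significant figures: 46 → 2 s.f., 0.098 → 2 s.f., 642 → 3 s.f., 9527 → 4 s.f., 5.8359 × 10² → 5 s.f.; limit is 2.
Rounded to 2 significant figures: 4.7 × 10⁴.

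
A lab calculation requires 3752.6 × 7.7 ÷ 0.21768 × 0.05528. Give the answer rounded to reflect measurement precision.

3752.6 × 7.7 ÷ 0.21768 × 0.05528 = 7337.91209849…
Multiplication/division keeps the fewest significant figures: 3752.6 → 5 s.f., 7.7 → 2 s.f., 0.21768 → 5 s.f., 0.05528 → 4 s.f.; limit is 2.
Rounded to 2 significant figures: 7.3 × 10^3.

7.3 × 10^3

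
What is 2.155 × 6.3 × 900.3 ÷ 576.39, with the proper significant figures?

21

2.155 × 6.3 × 900.3 ÷ 576.39 = 21.2059941186…
Multiplication/division keeps the fewest significant figures: 2.155 → 4 s.f., 6.3 → 2 s.f., 900.3 → 4 s.f., 576.39 → 5 s.f.; limit is 2.
Rounded to 2 significant figures: 21.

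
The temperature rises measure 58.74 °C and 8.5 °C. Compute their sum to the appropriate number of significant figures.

67.2 °C

58.74 °C + 8.5 °C = 67.24 °C.
Addition/subtraction keeps the fewest decimal places: 58.74 → 2 decimal places, 8.5 → 1 decimal place; limit is 1.
Rounded to 1 decimal place: 67.2 °C.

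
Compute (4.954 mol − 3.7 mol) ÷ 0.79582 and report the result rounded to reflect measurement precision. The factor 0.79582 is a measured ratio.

1.6 mol

4.954 mol − 3.7 mol = 1.254 mol; the difference is limited to 1 decimal place (2 s.f.).
Carrying full precision, 1.254 ÷ 0.79582 = 1.575733206… mol; 0.79582 has 5 s.f., so the result keeps min(2, 5) = 2 s.f.
Rounded to 2 significant figures: 1.6 mol.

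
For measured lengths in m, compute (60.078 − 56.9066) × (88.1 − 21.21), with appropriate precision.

60.078 − 56.9066 = 3.1714, limited to 3 d.p. → 4 s.f.; 88.1 − 21.21 = 66.89, limited to 1 d.p. → 3 s.f.
Carrying full precision, 3.1714 × 66.89 = 212.134946; keep min(4, 3) = 3 s.f.
Rounded to 3 significant figures: 212 m².

212 m²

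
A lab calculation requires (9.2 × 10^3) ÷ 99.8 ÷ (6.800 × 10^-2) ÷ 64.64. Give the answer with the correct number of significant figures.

21

(9.2 × 10^3) ÷ 99.8 ÷ (6.800 × 10^-2) ÷ 64.64 = 20.9723465568…
Multiplication/division keeps the fewest significant figures: 9.2 × 10^3 → 2 s.f., 99.8 → 3 s.f., 6.800 × 10^-2 → 4 s.f., 64.64 → 4 s.f.; limit is 2.
Rounded to 2 significant figures: 21.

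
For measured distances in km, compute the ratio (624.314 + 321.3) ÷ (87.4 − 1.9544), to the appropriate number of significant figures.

624.314 + 321.3 = 945.614, limited to 1 d.p. → 4 s.f.; 87.4 − 1.9544 = 85.4456, limited to 1 d.p. → 3 s.f.
Carrying full precision, 945.614 ÷ 85.4456 = 11.0668542324…; keep min(4, 3) = 3 s.f.
Rounded to 3 significant figures: 11.1.

11.1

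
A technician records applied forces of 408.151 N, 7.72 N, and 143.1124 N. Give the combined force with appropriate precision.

408.151 N + 7.72 N + 143.1124 N = 558.9834 N.
Addition/subtraction keeps the fewest decimal places: 408.151 → 3 decimal places, 7.72 → 2 decimal places, 143.1124 → 4 decimal places; limit is 2.
Rounded to 2 decimal places: 558.98 N.

558.98 N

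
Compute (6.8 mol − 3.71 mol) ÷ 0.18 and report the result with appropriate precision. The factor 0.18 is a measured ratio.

6.8 mol − 3.71 mol = 3.09 mol; the difference is limited to 1 decimal place (2 s.f.).
Carrying full precision, 3.09 ÷ 0.18 = 17.1666666667… mol; 0.18 has 2 s.f., so the result keeps min(2, 2) = 2 s.f.
Rounded to 2 significant figures: 17 mol.

17 mol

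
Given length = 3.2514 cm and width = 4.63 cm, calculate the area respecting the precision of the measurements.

area = 3.2514 cm × 4.63 cm = 15.053982 cm².
3.2514 has 5 significant figures; 4.63 has 3.
Division/multiplication keeps the fewest: 3 significant figures.
Rounded: 15.1 cm².

15.1 cm²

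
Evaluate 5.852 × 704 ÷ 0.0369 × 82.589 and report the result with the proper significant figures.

9.22 × 10^6

5.852 × 704 ÷ 0.0369 × 82.589 = 9220889.50981…
Multiplication/division keeps the fewest significant figures: 5.852 → 4 s.f., 704 → 3 s.f., 0.0369 → 3 s.f., 82.589 → 5 s.f.; limit is 3.
Rounded to 3 significant figures: 9.22 × 10^6.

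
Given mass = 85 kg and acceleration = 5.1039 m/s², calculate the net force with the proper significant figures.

4.3 × 10^2 N

net force = 85 kg × 5.1039 m/s² = 433.8315 N.
85 has 2 significant figures; 5.1039 has 5.
Division/multiplication keeps the fewest: 2 significant figures.
Rounded: 4.3 × 10^2 N.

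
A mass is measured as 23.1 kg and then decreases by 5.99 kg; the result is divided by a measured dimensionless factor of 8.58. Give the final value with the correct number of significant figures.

1.99 kg

23.1 kg − 5.99 kg = 17.11 kg; the difference is limited to 1 decimal place (3 s.f.).
Carrying full precision, 17.11 ÷ 8.58 = 1.99417249417… kg; 8.58 has 3 s.f., so the result keeps min(3, 3) = 3 s.f.
Rounded to 3 significant figures: 1.99 kg.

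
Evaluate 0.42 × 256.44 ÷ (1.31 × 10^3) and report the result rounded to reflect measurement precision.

0.42 × 256.44 ÷ (1.31 × 10^3) = 0.0822174045802…
Multiplication/division keeps the fewest significant figures: 0.42 → 2 s.f., 256.44 → 5 s.f., 1.31 × 10^3 → 3 s.f.; limit is 2.
Rounded to 2 significant figures: 0.082.

0.082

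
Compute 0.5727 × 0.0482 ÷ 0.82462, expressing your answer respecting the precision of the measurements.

0.0335

0.5727 × 0.0482 ÷ 0.82462 = 0.0334749824161…
Multiplication/division keeps the fewest significant figures: 0.5727 → 4 s.f., 0.0482 → 3 s.f., 0.82462 → 5 s.f.; limit is 3.
Rounded to 3 significant figures: 0.0335.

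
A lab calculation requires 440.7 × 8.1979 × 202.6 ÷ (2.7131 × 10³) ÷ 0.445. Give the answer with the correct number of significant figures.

606

440.7 × 8.1979 × 202.6 ÷ (2.7131 × 10³) ÷ 0.445 = 606.260531013…
Multiplication/division keeps the fewest significant figures: 440.7 → 4 s.f., 8.1979 → 5 s.f., 202.6 → 4 s.f., 2.7131 × 10³ → 5 s.f., 0.445 → 3 s.f.; limit is 3.
Rounded to 3 significant figures: 606.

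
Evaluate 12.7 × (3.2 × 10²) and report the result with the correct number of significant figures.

12.7 × (3.2 × 10²) = 4064
Multiplication/division keeps the fewest significant figures: 12.7 → 3 s.f., 3.2 × 10² → 2 s.f.; limit is 2.
Rounded to 2 significant figures: 4.1 × 10³.

4.1 × 10³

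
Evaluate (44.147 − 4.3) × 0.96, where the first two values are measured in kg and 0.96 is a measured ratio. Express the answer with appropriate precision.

44.147 kg − 4.3 kg = 39.847 kg; the difference is limited to 1 decimal place (3 s.f.).
Carrying full precision, 39.847 × 0.96 = 38.25312 kg; 0.96 has 2 s.f., so the result keeps min(3, 2) = 2 s.f.
Rounded to 2 significant figures: 38 kg.

38 kg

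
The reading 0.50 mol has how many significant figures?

2

0.50: leading zeros are not significant; trailing zeros after a decimal point are significant.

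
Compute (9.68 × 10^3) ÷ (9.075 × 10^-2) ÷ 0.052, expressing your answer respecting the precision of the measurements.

(9.68 × 10^3) ÷ (9.075 × 10^-2) ÷ 0.052 = 2051282.05128…
Multiplication/division keeps the fewest significant figures: 9.68 × 10^3 → 3 s.f., 9.075 × 10^-2 → 4 s.f., 0.052 → 2 s.f.; limit is 2.
Rounded to 2 significant figures: 2.1 × 10^6.

2.1 × 10^6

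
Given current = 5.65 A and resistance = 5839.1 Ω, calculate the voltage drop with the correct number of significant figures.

voltage drop = 5.65 A × 5839.1 Ω = 32990.915 V.
5.65 has 3 significant figures; 5839.1 has 5.
Division/multiplication keeps the fewest: 3 significant figures.
Rounded: 3.30 × 10⁴ V.

3.30 × 10⁴ V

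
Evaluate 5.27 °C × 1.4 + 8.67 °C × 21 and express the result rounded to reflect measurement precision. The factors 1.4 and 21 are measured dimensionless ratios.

5.27 × 1.4 = 7.378 → 7.4 °C (2 s.f., last digit at the 10^-1 place).
8.67 × 21 = 182.07 → 1.8 × 10^2 °C (2 s.f., last digit at the 10^1 place).
Sum: 189.448 °C; keep the coarser place, 10^1.
Result: 1.9 × 10^2 °C.

1.9 × 10^2 °C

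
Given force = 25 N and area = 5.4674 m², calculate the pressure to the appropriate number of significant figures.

pressure = 25 N ÷ 5.4674 m² = 4.57255733987… Pa.
25 has 2 significant figures; 5.4674 has 5.
Division/multiplication keeps the fewest: 2 significant figures.
Rounded: 4.6 Pa.

4.6 Pa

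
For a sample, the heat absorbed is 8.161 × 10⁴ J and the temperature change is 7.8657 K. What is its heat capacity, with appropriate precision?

1.038 × 10⁴ J/K

heat capacity = 8.161 × 10⁴ J ÷ 7.8657 K = 10375.427489… J/K.
8.161 × 10⁴ has 4 significant figures; 7.8657 has 5.
Division/multiplication keeps the fewest: 4 significant figures.
Rounded: 1.038 × 10⁴ J/K.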